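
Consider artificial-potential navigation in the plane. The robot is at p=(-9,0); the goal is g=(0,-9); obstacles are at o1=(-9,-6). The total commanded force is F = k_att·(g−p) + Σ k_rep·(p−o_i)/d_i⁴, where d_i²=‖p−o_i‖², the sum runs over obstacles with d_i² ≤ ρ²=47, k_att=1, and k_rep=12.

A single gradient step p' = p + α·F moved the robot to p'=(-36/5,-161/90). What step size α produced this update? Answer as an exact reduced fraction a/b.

α = 1/5

F_att = 1·(g−p) = 1·(9,-9) = (9.0000,-9.0000)
o1: d²=36 ≤ ρ²=47; F_rep = 12·(0,6)/36² = (0.0000,0.0556)
F = F_att + ΣF_rep = (9.0000,-8.9444)
Δp = p'−p = (1.8000,-1.7889); α = Δx/Fx = (9/5) / (9) = 1/5
check: Δy/Fy = (-161/90) / (-161/18) = 1/5 ✓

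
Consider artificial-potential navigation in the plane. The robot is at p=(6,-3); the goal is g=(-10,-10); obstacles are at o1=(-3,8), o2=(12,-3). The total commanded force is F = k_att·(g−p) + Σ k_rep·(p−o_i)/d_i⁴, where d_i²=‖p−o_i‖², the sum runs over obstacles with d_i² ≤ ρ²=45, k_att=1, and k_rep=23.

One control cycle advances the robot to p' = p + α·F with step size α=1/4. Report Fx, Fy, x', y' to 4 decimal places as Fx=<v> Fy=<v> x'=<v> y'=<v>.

F_att = 1·(g−p) = 1·(-16,-7) = (-16.0000,-7.0000)
o1: d²=202 > ρ²=45 → inactive
o2: d²=36 ≤ ρ²=45; F_rep = 23·(-6,0)/36² = (-0.1065,0.0000)
F = F_att + ΣF_rep = (-16.1065,-7.0000)
p' = p + 1/4·F = (1.9734,-4.7500)

Fx=-16.1065 Fy=-7.0000 x'=1.9734 y'=-4.7500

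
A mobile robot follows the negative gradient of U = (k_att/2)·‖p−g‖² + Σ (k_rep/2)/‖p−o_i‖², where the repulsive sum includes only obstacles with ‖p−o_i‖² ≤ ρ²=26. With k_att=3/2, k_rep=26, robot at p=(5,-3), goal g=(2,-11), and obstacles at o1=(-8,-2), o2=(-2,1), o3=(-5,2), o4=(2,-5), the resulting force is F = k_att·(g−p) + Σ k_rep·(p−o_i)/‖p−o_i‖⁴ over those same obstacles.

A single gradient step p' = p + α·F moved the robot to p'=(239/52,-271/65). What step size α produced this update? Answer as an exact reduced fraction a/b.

α = 1/10

F_att = 3/2·(g−p) = 3/2·(-3,-8) = (-4.5000,-12.0000)
o1: d²=170 > ρ²=26 → inactive
o2: d²=65 > ρ²=26 → inactive
o3: d²=125 > ρ²=26 → inactive
o4: d²=13 ≤ ρ²=26; F_rep = 26·(3,2)/13² = (0.4615,0.3077)
F = F_att + ΣF_rep = (-4.0385,-11.6923)
Δp = p'−p = (-0.4038,-1.1692); α = Δx/Fx = (-21/52) / (-105/26) = 1/10
check: Δy/Fy = (-76/65) / (-152/13) = 1/10 ✓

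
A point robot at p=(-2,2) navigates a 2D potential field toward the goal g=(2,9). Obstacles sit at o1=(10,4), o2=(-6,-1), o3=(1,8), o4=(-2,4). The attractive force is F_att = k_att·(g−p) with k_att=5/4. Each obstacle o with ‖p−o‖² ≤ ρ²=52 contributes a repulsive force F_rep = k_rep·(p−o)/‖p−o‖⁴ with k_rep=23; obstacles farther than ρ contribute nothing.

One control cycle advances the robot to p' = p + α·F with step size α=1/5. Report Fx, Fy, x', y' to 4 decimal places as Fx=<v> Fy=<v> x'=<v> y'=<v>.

Fx=5.1131 Fy=5.9173 x'=-0.9774 y'=3.1835

F_att = 5/4·(g−p) = 5/4·(4,7) = (5.0000,8.7500)
o1: d²=148 > ρ²=52 → inactive
o2: d²=25 ≤ ρ²=52; F_rep = 23·(4,3)/25² = (0.1472,0.1104)
o3: d²=45 ≤ ρ²=52; F_rep = 23·(-3,-6)/45² = (-0.0341,-0.0681)
o4: d²=4 ≤ ρ²=52; F_rep = 23·(0,-2)/4² = (0.0000,-2.8750)
F = F_att + ΣF_rep = (5.1131,5.9173)
p' = p + 1/5·F = (-0.9774,3.1835)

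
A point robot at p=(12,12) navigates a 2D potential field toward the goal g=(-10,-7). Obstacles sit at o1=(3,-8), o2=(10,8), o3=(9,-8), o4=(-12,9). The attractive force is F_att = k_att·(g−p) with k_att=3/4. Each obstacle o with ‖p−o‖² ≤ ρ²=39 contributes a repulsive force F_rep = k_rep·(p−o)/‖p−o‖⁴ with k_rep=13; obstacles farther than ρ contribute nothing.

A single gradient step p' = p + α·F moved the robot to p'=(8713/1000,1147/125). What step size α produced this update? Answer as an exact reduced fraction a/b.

α = 1/5

F_att = 3/4·(g−p) = 3/4·(-22,-19) = (-16.5000,-14.2500)
o1: d²=481 > ρ²=39 → inactive
o2: d²=20 ≤ ρ²=39; F_rep = 13·(2,4)/20² = (0.0650,0.1300)
o3: d²=409 > ρ²=39 → inactive
o4: d²=585 > ρ²=39 → inactive
F = F_att + ΣF_rep = (-16.4350,-14.1200)
Δp = p'−p = (-3.2870,-2.8240); α = Δx/Fx = (-3287/1000) / (-3287/200) = 1/5
check: Δy/Fy = (-353/125) / (-353/25) = 1/5 ✓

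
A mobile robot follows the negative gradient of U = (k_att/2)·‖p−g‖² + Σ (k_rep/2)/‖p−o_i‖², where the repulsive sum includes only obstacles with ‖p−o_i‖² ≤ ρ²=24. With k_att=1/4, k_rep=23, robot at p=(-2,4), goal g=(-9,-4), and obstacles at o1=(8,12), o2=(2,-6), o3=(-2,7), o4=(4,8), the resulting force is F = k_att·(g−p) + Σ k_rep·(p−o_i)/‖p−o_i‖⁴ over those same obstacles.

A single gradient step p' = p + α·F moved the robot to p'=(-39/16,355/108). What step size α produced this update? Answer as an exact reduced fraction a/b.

F_att = 1/4·(g−p) = 1/4·(-7,-8) = (-1.7500,-2.0000)
o1: d²=164 > ρ²=24 → inactive
o2: d²=116 > ρ²=24 → inactive
o3: d²=9 ≤ ρ²=24; F_rep = 23·(0,-3)/9² = (0.0000,-0.8519)
o4: d²=52 > ρ²=24 → inactive
F = F_att + ΣF_rep = (-1.7500,-2.8519)
Δp = p'−p = (-0.4375,-0.7130); α = Δx/Fx = (-7/16) / (-7/4) = 1/4
check: Δy/Fy = (-77/108) / (-77/27) = 1/4 ✓

α = 1/4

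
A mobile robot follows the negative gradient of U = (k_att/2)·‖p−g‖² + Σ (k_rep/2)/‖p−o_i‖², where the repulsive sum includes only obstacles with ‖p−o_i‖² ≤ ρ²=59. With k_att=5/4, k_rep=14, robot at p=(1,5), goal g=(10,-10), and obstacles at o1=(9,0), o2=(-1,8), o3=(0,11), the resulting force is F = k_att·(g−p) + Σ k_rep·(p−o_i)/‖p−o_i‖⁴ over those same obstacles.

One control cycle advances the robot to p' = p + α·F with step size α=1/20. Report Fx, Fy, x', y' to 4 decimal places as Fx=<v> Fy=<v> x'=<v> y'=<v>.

Fx=11.4259 Fy=-19.0599 x'=1.5713 y'=4.0470

F_att = 5/4·(g−p) = 5/4·(9,-15) = (11.2500,-18.7500)
o1: d²=89 > ρ²=59 → inactive
o2: d²=13 ≤ ρ²=59; F_rep = 14·(2,-3)/13² = (0.1657,-0.2485)
o3: d²=37 ≤ ρ²=59; F_rep = 14·(1,-6)/37² = (0.0102,-0.0614)
F = F_att + ΣF_rep = (11.4259,-19.0599)
p' = p + 1/20·F = (1.5713,4.0470)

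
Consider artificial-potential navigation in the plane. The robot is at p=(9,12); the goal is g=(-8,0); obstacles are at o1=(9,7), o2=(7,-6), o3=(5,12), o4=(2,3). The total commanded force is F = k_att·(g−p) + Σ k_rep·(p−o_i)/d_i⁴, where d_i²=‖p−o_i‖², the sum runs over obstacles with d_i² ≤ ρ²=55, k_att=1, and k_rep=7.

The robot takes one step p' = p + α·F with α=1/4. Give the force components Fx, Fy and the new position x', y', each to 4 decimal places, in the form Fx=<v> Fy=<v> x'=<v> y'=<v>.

Fx=-16.8906 Fy=-11.9440 x'=4.7773 y'=9.0140

F_att = 1·(g−p) = 1·(-17,-12) = (-17.0000,-12.0000)
o1: d²=25 ≤ ρ²=55; F_rep = 7·(0,5)/25² = (0.0000,0.0560)
o2: d²=328 > ρ²=55 → inactive
o3: d²=16 ≤ ρ²=55; F_rep = 7·(4,0)/16² = (0.1094,0.0000)
o4: d²=130 > ρ²=55 → inactive
F = F_att + ΣF_rep = (-16.8906,-11.9440)
p' = p + 1/4·F = (4.7773,9.0140)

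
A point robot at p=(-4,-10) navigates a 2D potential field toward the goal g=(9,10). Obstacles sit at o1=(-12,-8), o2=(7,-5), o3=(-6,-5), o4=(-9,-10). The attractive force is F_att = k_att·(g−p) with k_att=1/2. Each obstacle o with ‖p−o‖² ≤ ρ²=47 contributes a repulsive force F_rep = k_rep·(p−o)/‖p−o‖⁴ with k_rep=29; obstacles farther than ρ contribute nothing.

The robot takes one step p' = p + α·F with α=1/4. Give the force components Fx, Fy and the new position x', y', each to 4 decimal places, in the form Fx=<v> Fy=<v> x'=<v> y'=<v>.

F_att = 1/2·(g−p) = 1/2·(13,20) = (6.5000,10.0000)
o1: d²=68 > ρ²=47 → inactive
o2: d²=146 > ρ²=47 → inactive
o3: d²=29 ≤ ρ²=47; F_rep = 29·(2,-5)/29² = (0.0690,-0.1724)
o4: d²=25 ≤ ρ²=47; F_rep = 29·(5,0)/25² = (0.2320,0.0000)
F = F_att + ΣF_rep = (6.8010,9.8276)
p' = p + 1/4·F = (-2.2998,-7.5431)

Fx=6.8010 Fy=9.8276 x'=-2.2998 y'=-7.5431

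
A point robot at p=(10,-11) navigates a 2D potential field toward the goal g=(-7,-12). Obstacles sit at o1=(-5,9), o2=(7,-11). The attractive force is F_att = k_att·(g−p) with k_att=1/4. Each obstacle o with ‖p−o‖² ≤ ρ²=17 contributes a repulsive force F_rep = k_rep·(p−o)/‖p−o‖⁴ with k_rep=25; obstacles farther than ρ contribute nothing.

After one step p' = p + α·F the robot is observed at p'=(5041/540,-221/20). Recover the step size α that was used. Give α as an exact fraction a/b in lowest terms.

F_att = 1/4·(g−p) = 1/4·(-17,-1) = (-4.2500,-0.2500)
o1: d²=625 > ρ²=17 → inactive
o2: d²=9 ≤ ρ²=17; F_rep = 25·(3,0)/9² = (0.9259,0.0000)
F = F_att + ΣF_rep = (-3.3241,-0.2500)
Δp = p'−p = (-0.6648,-0.0500); α = Δx/Fx = (-359/540) / (-359/108) = 1/5
check: Δy/Fy = (-1/20) / (-1/4) = 1/5 ✓

α = 1/5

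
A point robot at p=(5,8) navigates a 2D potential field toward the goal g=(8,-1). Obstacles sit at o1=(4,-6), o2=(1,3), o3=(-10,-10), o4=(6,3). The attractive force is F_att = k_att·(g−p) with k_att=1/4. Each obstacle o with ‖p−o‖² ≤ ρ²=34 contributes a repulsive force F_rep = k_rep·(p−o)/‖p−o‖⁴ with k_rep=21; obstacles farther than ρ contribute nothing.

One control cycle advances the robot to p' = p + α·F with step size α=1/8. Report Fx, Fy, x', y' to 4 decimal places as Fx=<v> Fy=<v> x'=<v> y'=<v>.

F_att = 1/4·(g−p) = 1/4·(3,-9) = (0.7500,-2.2500)
o1: d²=197 > ρ²=34 → inactive
o2: d²=41 > ρ²=34 → inactive
o3: d²=549 > ρ²=34 → inactive
o4: d²=26 ≤ ρ²=34; F_rep = 21·(-1,5)/26² = (-0.0311,0.1553)
F = F_att + ΣF_rep = (0.7189,-2.0947)
p' = p + 1/8·F = (5.0899,7.7382)

Fx=0.7189 Fy=-2.0947 x'=5.0899 y'=7.7382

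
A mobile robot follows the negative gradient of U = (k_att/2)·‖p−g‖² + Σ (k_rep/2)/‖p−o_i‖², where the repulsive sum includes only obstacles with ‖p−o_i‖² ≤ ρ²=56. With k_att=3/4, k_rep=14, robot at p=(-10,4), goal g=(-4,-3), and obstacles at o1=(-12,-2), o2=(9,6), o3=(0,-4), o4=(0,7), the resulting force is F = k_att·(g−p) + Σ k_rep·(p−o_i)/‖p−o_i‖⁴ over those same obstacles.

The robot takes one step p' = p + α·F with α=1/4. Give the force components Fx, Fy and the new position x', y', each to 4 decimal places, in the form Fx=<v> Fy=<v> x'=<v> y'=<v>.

Fx=4.5175 Fy=-5.1975 x'=-8.8706 y'=2.7006

F_att = 3/4·(g−p) = 3/4·(6,-7) = (4.5000,-5.2500)
o1: d²=40 ≤ ρ²=56; F_rep = 14·(2,6)/40² = (0.0175,0.0525)
o2: d²=365 > ρ²=56 → inactive
o3: d²=164 > ρ²=56 → inactive
o4: d²=109 > ρ²=56 → inactive
F = F_att + ΣF_rep = (4.5175,-5.1975)
p' = p + 1/4·F = (-8.8706,2.7006)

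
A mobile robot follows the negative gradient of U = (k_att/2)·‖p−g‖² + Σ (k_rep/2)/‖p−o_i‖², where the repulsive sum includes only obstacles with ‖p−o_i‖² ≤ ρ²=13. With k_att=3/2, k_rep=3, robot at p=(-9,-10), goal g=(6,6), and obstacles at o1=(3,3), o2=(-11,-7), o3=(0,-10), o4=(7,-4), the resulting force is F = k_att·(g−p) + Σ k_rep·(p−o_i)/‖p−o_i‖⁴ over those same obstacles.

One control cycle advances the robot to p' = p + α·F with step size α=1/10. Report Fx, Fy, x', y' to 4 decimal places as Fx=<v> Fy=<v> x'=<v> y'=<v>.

F_att = 3/2·(g−p) = 3/2·(15,16) = (22.5000,24.0000)
o1: d²=313 > ρ²=13 → inactive
o2: d²=13 ≤ ρ²=13; F_rep = 3·(2,-3)/13² = (0.0355,-0.0533)
o3: d²=81 > ρ²=13 → inactive
o4: d²=292 > ρ²=13 → inactive
F = F_att + ΣF_rep = (22.5355,23.9467)
p' = p + 1/10·F = (-6.7464,-7.6053)

Fx=22.5355 Fy=23.9467 x'=-6.7464 y'=-7.6053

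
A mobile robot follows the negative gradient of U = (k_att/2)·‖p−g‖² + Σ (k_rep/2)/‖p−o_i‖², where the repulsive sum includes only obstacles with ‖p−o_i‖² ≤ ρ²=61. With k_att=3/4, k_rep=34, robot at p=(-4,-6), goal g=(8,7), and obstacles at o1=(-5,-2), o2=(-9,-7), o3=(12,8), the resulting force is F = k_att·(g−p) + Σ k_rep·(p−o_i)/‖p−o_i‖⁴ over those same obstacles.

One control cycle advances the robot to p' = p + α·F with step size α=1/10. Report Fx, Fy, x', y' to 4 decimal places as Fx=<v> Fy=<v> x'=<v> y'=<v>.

Fx=9.3691 Fy=9.3297 x'=-3.0631 y'=-5.0670

F_att = 3/4·(g−p) = 3/4·(12,13) = (9.0000,9.7500)
o1: d²=17 ≤ ρ²=61; F_rep = 34·(1,-4)/17² = (0.1176,-0.4706)
o2: d²=26 ≤ ρ²=61; F_rep = 34·(5,1)/26² = (0.2515,0.0503)
o3: d²=452 > ρ²=61 → inactive
F = F_att + ΣF_rep = (9.3691,9.3297)
p' = p + 1/10·F = (-3.0631,-5.0670)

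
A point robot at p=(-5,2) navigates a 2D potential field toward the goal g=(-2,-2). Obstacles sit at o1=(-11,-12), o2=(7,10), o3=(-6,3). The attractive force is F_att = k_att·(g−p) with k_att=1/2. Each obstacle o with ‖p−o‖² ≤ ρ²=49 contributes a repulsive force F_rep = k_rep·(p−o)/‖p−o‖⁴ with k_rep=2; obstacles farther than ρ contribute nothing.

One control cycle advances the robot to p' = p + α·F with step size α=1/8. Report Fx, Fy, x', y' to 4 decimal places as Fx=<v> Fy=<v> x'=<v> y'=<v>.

F_att = 1/2·(g−p) = 1/2·(3,-4) = (1.5000,-2.0000)
o1: d²=232 > ρ²=49 → inactive
o2: d²=208 > ρ²=49 → inactive
o3: d²=2 ≤ ρ²=49; F_rep = 2·(1,-1)/2² = (0.5000,-0.5000)
F = F_att + ΣF_rep = (2.0000,-2.5000)
p' = p + 1/8·F = (-4.7500,1.6875)

Fx=2.0000 Fy=-2.5000 x'=-4.7500 y'=1.6875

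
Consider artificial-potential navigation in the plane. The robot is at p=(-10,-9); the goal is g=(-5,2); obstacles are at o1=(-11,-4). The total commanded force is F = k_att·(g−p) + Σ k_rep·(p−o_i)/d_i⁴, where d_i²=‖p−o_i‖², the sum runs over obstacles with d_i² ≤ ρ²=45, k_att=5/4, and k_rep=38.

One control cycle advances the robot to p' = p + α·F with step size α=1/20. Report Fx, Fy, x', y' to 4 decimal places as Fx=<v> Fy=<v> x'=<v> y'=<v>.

F_att = 5/4·(g−p) = 5/4·(5,11) = (6.2500,13.7500)
o1: d²=26 ≤ ρ²=45; F_rep = 38·(1,-5)/26² = (0.0562,-0.2811)
F = F_att + ΣF_rep = (6.3062,13.4689)
p' = p + 1/20·F = (-9.6847,-8.3266)

Fx=6.3062 Fy=13.4689 x'=-9.6847 y'=-8.3266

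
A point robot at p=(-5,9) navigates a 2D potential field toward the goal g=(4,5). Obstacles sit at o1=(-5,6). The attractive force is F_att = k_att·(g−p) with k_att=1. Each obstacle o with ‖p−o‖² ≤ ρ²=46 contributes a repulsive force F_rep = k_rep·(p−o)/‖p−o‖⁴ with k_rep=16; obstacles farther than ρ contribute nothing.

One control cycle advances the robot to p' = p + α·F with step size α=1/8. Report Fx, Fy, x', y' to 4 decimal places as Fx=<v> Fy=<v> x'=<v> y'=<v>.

F_att = 1·(g−p) = 1·(9,-4) = (9.0000,-4.0000)
o1: d²=9 ≤ ρ²=46; F_rep = 16·(0,3)/9² = (0.0000,0.5926)
F = F_att + ΣF_rep = (9.0000,-3.4074)
p' = p + 1/8·F = (-3.8750,8.5741)

Fx=9.0000 Fy=-3.4074 x'=-3.8750 y'=8.5741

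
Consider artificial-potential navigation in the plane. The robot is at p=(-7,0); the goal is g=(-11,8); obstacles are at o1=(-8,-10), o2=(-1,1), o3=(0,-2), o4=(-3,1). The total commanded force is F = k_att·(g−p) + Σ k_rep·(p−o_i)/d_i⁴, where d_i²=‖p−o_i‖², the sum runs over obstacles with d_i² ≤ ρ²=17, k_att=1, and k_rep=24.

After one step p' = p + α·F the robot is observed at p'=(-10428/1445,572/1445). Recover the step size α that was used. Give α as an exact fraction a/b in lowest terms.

F_att = 1·(g−p) = 1·(-4,8) = (-4.0000,8.0000)
o1: d²=101 > ρ²=17 → inactive
o2: d²=37 > ρ²=17 → inactive
o3: d²=53 > ρ²=17 → inactive
o4: d²=17 ≤ ρ²=17; F_rep = 24·(-4,-1)/17² = (-0.3322,-0.0830)
F = F_att + ΣF_rep = (-4.3322,7.9170)
Δp = p'−p = (-0.2166,0.3958); α = Δx/Fx = (-313/1445) / (-1252/289) = 1/20
check: Δy/Fy = (572/1445) / (2288/289) = 1/20 ✓

α = 1/20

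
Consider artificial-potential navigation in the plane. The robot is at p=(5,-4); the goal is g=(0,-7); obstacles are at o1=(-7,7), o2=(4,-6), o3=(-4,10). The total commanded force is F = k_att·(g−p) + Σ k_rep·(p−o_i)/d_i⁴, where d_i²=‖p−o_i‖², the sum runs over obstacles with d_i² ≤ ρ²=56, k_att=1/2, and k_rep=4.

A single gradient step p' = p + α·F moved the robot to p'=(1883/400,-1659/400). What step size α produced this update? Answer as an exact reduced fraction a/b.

α = 1/8

F_att = 1/2·(g−p) = 1/2·(-5,-3) = (-2.5000,-1.5000)
o1: d²=265 > ρ²=56 → inactive
o2: d²=5 ≤ ρ²=56; F_rep = 4·(1,2)/5² = (0.1600,0.3200)
o3: d²=277 > ρ²=56 → inactive
F = F_att + ΣF_rep = (-2.3400,-1.1800)
Δp = p'−p = (-0.2925,-0.1475); α = Δx/Fx = (-117/400) / (-117/50) = 1/8
check: Δy/Fy = (-59/400) / (-59/50) = 1/8 ✓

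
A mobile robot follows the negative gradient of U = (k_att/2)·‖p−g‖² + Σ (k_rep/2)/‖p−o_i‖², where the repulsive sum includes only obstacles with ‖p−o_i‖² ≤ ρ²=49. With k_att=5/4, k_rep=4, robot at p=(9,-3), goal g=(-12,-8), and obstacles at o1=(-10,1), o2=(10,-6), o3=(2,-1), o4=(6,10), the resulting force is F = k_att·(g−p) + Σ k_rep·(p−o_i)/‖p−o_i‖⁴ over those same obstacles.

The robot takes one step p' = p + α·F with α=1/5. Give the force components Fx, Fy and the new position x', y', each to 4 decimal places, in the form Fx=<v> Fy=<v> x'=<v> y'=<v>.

Fx=-26.2900 Fy=-6.1300 x'=3.7420 y'=-4.2260

F_att = 5/4·(g−p) = 5/4·(-21,-5) = (-26.2500,-6.2500)
o1: d²=377 > ρ²=49 → inactive
o2: d²=10 ≤ ρ²=49; F_rep = 4·(-1,3)/10² = (-0.0400,0.1200)
o3: d²=53 > ρ²=49 → inactive
o4: d²=178 > ρ²=49 → inactive
F = F_att + ΣF_rep = (-26.2900,-6.1300)
p' = p + 1/5·F = (3.7420,-4.2260)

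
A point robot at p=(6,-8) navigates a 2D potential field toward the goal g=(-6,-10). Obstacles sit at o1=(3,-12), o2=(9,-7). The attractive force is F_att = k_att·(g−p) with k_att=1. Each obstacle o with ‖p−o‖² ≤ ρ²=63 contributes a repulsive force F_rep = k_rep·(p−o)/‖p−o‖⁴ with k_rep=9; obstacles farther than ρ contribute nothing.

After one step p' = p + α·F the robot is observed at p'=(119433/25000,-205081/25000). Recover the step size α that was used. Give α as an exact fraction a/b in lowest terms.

F_att = 1·(g−p) = 1·(-12,-2) = (-12.0000,-2.0000)
o1: d²=25 ≤ ρ²=63; F_rep = 9·(3,4)/25² = (0.0432,0.0576)
o2: d²=10 ≤ ρ²=63; F_rep = 9·(-3,-1)/10² = (-0.2700,-0.0900)
F = F_att + ΣF_rep = (-12.2268,-2.0324)
Δp = p'−p = (-1.2227,-0.2032); α = Δx/Fx = (-30567/25000) / (-30567/2500) = 1/10
check: Δy/Fy = (-5081/25000) / (-5081/2500) = 1/10 ✓

α = 1/10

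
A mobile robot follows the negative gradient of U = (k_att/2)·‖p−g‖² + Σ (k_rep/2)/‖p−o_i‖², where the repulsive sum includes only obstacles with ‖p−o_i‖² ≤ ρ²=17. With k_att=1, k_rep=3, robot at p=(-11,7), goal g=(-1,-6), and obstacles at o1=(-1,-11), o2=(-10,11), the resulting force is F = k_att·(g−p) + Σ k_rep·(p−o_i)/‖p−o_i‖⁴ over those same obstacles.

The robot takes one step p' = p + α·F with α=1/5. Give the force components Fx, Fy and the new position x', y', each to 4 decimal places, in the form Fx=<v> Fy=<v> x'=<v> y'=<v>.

Fx=9.9896 Fy=-13.0415 x'=-9.0021 y'=4.3917

F_att = 1·(g−p) = 1·(10,-13) = (10.0000,-13.0000)
o1: d²=424 > ρ²=17 → inactive
o2: d²=17 ≤ ρ²=17; F_rep = 3·(-1,-4)/17² = (-0.0104,-0.0415)
F = F_att + ΣF_rep = (9.9896,-13.0415)
p' = p + 1/5·F = (-9.0021,4.3917)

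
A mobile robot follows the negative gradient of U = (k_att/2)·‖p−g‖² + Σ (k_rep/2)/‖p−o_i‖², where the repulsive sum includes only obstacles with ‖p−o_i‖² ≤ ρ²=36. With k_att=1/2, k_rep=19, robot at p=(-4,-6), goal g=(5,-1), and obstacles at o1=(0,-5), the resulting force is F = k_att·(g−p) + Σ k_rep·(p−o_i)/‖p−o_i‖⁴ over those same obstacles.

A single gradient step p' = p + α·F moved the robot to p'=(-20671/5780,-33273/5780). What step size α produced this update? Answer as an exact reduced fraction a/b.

F_att = 1/2·(g−p) = 1/2·(9,5) = (4.5000,2.5000)
o1: d²=17 ≤ ρ²=36; F_rep = 19·(-4,-1)/17² = (-0.2630,-0.0657)
F = F_att + ΣF_rep = (4.2370,2.4343)
Δp = p'−p = (0.4237,0.2434); α = Δx/Fx = (2449/5780) / (2449/578) = 1/10
check: Δy/Fy = (1407/5780) / (1407/578) = 1/10 ✓

α = 1/10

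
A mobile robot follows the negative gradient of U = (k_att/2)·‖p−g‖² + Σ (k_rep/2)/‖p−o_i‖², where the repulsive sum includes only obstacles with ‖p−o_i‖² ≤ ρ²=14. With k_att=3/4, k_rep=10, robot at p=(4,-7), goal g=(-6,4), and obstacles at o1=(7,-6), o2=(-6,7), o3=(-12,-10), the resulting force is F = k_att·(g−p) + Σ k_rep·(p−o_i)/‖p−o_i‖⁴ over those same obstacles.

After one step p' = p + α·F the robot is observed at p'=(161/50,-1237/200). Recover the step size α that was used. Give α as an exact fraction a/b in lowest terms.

α = 1/10

F_att = 3/4·(g−p) = 3/4·(-10,11) = (-7.5000,8.2500)
o1: d²=10 ≤ ρ²=14; F_rep = 10·(-3,-1)/10² = (-0.3000,-0.1000)
o2: d²=296 > ρ²=14 → inactive
o3: d²=265 > ρ²=14 → inactive
F = F_att + ΣF_rep = (-7.8000,8.1500)
Δp = p'−p = (-0.7800,0.8150); α = Δx/Fx = (-39/50) / (-39/5) = 1/10
check: Δy/Fy = (163/200) / (163/20) = 1/10 ✓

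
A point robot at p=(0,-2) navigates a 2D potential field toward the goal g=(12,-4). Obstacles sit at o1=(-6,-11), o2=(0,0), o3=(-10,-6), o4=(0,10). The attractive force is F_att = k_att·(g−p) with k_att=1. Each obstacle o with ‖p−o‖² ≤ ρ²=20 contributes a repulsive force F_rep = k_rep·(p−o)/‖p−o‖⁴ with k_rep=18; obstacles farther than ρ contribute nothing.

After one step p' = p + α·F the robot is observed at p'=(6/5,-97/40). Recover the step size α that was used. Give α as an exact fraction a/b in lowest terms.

F_att = 1·(g−p) = 1·(12,-2) = (12.0000,-2.0000)
o1: d²=117 > ρ²=20 → inactive
o2: d²=4 ≤ ρ²=20; F_rep = 18·(0,-2)/4² = (0.0000,-2.2500)
o3: d²=116 > ρ²=20 → inactive
o4: d²=144 > ρ²=20 → inactive
F = F_att + ΣF_rep = (12.0000,-4.2500)
Δp = p'−p = (1.2000,-0.4250); α = Δx/Fx = (6/5) / (12) = 1/10
check: Δy/Fy = (-17/40) / (-17/4) = 1/10 ✓

α = 1/10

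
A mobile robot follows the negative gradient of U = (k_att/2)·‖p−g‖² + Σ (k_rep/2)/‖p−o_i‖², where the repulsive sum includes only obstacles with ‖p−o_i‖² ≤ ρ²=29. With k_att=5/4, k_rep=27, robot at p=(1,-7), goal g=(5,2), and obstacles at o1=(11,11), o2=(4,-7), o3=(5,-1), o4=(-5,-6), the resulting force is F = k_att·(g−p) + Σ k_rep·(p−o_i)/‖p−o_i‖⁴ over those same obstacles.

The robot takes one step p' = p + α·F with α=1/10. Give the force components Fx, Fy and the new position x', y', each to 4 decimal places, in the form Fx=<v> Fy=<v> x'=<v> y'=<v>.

Fx=4.0000 Fy=11.2500 x'=1.4000 y'=-5.8750

F_att = 5/4·(g−p) = 5/4·(4,9) = (5.0000,11.2500)
o1: d²=424 > ρ²=29 → inactive
o2: d²=9 ≤ ρ²=29; F_rep = 27·(-3,0)/9² = (-1.0000,0.0000)
o3: d²=52 > ρ²=29 → inactive
o4: d²=37 > ρ²=29 → inactive
F = F_att + ΣF_rep = (4.0000,11.2500)
p' = p + 1/10·F = (1.4000,-5.8750)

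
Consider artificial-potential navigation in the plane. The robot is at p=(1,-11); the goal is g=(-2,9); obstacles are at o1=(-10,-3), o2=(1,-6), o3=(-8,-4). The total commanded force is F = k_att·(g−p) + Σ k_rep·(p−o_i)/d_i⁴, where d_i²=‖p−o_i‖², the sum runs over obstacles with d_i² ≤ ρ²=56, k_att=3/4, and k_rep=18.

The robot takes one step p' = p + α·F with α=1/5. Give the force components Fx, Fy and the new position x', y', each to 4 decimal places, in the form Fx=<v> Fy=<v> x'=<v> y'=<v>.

Fx=-2.2500 Fy=14.8560 x'=0.5500 y'=-8.0288

F_att = 3/4·(g−p) = 3/4·(-3,20) = (-2.2500,15.0000)
o1: d²=185 > ρ²=56 → inactive
o2: d²=25 ≤ ρ²=56; F_rep = 18·(0,-5)/25² = (0.0000,-0.1440)
o3: d²=130 > ρ²=56 → inactive
F = F_att + ΣF_rep = (-2.2500,14.8560)
p' = p + 1/5·F = (0.5500,-8.0288)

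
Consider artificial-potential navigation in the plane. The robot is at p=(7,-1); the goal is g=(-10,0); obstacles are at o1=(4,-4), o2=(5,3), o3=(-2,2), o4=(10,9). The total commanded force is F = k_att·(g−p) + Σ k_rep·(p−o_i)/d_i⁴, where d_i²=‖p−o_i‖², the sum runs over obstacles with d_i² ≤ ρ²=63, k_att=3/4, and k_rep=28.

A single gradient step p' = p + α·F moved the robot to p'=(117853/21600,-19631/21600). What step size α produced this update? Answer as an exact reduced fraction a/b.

F_att = 3/4·(g−p) = 3/4·(-17,1) = (-12.7500,0.7500)
o1: d²=18 ≤ ρ²=63; F_rep = 28·(3,3)/18² = (0.2593,0.2593)
o2: d²=20 ≤ ρ²=63; F_rep = 28·(2,-4)/20² = (0.1400,-0.2800)
o3: d²=90 > ρ²=63 → inactive
o4: d²=109 > ρ²=63 → inactive
F = F_att + ΣF_rep = (-12.3507,0.7293)
Δp = p'−p = (-1.5438,0.0912); α = Δx/Fx = (-33347/21600) / (-33347/2700) = 1/8
check: Δy/Fy = (1969/21600) / (1969/2700) = 1/8 ✓

α = 1/8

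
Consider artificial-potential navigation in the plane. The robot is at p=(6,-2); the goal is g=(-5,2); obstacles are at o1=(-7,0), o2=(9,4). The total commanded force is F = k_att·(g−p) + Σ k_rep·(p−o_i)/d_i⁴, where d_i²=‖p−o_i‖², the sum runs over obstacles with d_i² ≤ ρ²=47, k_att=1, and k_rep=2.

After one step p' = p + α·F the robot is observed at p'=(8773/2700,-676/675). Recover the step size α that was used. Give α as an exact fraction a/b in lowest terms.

F_att = 1·(g−p) = 1·(-11,4) = (-11.0000,4.0000)
o1: d²=173 > ρ²=47 → inactive
o2: d²=45 ≤ ρ²=47; F_rep = 2·(-3,-6)/45² = (-0.0030,-0.0059)
F = F_att + ΣF_rep = (-11.0030,3.9941)
Δp = p'−p = (-2.7507,0.9985); α = Δx/Fx = (-7427/2700) / (-7427/675) = 1/4
check: Δy/Fy = (674/675) / (2696/675) = 1/4 ✓

α = 1/4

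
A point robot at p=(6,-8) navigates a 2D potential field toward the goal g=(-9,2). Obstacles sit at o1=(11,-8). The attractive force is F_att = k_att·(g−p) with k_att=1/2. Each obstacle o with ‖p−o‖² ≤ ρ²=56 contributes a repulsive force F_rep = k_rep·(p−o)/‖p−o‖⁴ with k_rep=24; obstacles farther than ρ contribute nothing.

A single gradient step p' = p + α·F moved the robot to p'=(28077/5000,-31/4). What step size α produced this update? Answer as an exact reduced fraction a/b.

α = 1/20

F_att = 1/2·(g−p) = 1/2·(-15,10) = (-7.5000,5.0000)
o1: d²=25 ≤ ρ²=56; F_rep = 24·(-5,0)/25² = (-0.1920,0.0000)
F = F_att + ΣF_rep = (-7.6920,5.0000)
Δp = p'−p = (-0.3846,0.2500); α = Δx/Fx = (-1923/5000) / (-1923/250) = 1/20
check: Δy/Fy = (1/4) / (5) = 1/20 ✓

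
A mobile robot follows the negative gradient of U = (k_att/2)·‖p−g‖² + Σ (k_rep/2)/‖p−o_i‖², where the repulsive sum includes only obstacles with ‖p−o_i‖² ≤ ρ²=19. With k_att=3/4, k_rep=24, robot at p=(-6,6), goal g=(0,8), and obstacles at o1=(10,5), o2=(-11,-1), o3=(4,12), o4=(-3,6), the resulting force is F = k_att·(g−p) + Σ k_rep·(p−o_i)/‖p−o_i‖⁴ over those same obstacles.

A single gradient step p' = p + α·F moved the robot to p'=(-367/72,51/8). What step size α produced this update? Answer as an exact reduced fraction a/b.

α = 1/4

F_att = 3/4·(g−p) = 3/4·(6,2) = (4.5000,1.5000)
o1: d²=257 > ρ²=19 → inactive
o2: d²=74 > ρ²=19 → inactive
o3: d²=136 > ρ²=19 → inactive
o4: d²=9 ≤ ρ²=19; F_rep = 24·(-3,0)/9² = (-0.8889,0.0000)
F = F_att + ΣF_rep = (3.6111,1.5000)
Δp = p'−p = (0.9028,0.3750); α = Δx/Fx = (65/72) / (65/18) = 1/4
check: Δy/Fy = (3/8) / (3/2) = 1/4 ✓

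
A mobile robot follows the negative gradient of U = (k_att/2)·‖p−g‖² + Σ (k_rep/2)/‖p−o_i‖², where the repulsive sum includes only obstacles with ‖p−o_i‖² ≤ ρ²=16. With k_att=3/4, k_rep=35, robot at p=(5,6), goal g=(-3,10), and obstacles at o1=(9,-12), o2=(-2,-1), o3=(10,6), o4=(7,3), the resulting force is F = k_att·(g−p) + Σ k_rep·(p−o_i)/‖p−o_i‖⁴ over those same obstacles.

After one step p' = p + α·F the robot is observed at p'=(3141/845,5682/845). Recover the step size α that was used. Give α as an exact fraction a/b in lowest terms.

α = 1/5

F_att = 3/4·(g−p) = 3/4·(-8,4) = (-6.0000,3.0000)
o1: d²=340 > ρ²=16 → inactive
o2: d²=98 > ρ²=16 → inactive
o3: d²=25 > ρ²=16 → inactive
o4: d²=13 ≤ ρ²=16; F_rep = 35·(-2,3)/13² = (-0.4142,0.6213)
F = F_att + ΣF_rep = (-6.4142,3.6213)
Δp = p'−p = (-1.2828,0.7243); α = Δx/Fx = (-1084/845) / (-1084/169) = 1/5
check: Δy/Fy = (612/845) / (612/169) = 1/5 ✓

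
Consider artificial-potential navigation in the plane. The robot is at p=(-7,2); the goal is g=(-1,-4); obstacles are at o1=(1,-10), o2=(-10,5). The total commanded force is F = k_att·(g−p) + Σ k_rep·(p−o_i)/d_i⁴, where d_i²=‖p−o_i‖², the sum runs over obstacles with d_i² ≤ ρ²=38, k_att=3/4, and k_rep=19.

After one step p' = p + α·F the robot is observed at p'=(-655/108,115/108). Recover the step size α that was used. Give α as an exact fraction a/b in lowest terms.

F_att = 3/4·(g−p) = 3/4·(6,-6) = (4.5000,-4.5000)
o1: d²=208 > ρ²=38 → inactive
o2: d²=18 ≤ ρ²=38; F_rep = 19·(3,-3)/18² = (0.1759,-0.1759)
F = F_att + ΣF_rep = (4.6759,-4.6759)
Δp = p'−p = (0.9352,-0.9352); α = Δx/Fx = (101/108) / (505/108) = 1/5
check: Δy/Fy = (-101/108) / (-505/108) = 1/5 ✓

α = 1/5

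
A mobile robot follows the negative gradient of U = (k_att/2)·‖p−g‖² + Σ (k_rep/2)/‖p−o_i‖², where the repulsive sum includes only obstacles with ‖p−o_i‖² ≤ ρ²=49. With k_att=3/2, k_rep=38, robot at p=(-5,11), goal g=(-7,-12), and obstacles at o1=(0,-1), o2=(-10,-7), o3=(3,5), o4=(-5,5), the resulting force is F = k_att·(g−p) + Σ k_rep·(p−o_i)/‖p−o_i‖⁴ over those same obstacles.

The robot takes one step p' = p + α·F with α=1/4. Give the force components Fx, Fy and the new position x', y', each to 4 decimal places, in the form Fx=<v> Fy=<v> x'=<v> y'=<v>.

Fx=-3.0000 Fy=-34.3241 x'=-5.7500 y'=2.4190

F_att = 3/2·(g−p) = 3/2·(-2,-23) = (-3.0000,-34.5000)
o1: d²=169 > ρ²=49 → inactive
o2: d²=349 > ρ²=49 → inactive
o3: d²=100 > ρ²=49 → inactive
o4: d²=36 ≤ ρ²=49; F_rep = 38·(0,6)/36² = (0.0000,0.1759)
F = F_att + ΣF_rep = (-3.0000,-34.3241)
p' = p + 1/4·F = (-5.7500,2.4190)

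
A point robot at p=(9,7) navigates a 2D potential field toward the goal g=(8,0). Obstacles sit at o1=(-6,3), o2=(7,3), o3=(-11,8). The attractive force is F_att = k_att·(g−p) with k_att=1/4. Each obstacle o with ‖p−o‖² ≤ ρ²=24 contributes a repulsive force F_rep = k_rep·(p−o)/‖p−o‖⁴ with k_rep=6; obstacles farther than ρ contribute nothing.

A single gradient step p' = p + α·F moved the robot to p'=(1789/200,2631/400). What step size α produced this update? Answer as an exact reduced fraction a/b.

α = 1/4

F_att = 1/4·(g−p) = 1/4·(-1,-7) = (-0.2500,-1.7500)
o1: d²=241 > ρ²=24 → inactive
o2: d²=20 ≤ ρ²=24; F_rep = 6·(2,4)/20² = (0.0300,0.0600)
o3: d²=401 > ρ²=24 → inactive
F = F_att + ΣF_rep = (-0.2200,-1.6900)
Δp = p'−p = (-0.0550,-0.4225); α = Δx/Fx = (-11/200) / (-11/50) = 1/4
check: Δy/Fy = (-169/400) / (-169/100) = 1/4 ✓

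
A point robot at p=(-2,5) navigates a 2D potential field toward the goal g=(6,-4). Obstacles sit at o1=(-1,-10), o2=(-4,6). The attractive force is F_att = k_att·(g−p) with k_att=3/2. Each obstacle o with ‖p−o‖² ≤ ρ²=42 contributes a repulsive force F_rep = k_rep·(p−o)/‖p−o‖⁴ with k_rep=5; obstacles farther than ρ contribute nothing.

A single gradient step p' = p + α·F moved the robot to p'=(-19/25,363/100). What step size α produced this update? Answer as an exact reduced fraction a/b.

F_att = 3/2·(g−p) = 3/2·(8,-9) = (12.0000,-13.5000)
o1: d²=226 > ρ²=42 → inactive
o2: d²=5 ≤ ρ²=42; F_rep = 5·(2,-1)/5² = (0.4000,-0.2000)
F = F_att + ΣF_rep = (12.4000,-13.7000)
Δp = p'−p = (1.2400,-1.3700); α = Δx/Fx = (31/25) / (62/5) = 1/10
check: Δy/Fy = (-137/100) / (-137/10) = 1/10 ✓

α = 1/10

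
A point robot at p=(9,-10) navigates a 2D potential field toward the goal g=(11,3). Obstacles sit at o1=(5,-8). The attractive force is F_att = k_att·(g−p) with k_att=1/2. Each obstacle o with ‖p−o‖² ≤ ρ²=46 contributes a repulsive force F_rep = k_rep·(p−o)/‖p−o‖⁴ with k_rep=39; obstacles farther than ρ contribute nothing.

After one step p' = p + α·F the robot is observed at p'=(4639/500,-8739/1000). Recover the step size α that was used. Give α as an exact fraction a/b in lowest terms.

α = 1/5

F_att = 1/2·(g−p) = 1/2·(2,13) = (1.0000,6.5000)
o1: d²=20 ≤ ρ²=46; F_rep = 39·(4,-2)/20² = (0.3900,-0.1950)
F = F_att + ΣF_rep = (1.3900,6.3050)
Δp = p'−p = (0.2780,1.2610); α = Δx/Fx = (139/500) / (139/100) = 1/5
check: Δy/Fy = (1261/1000) / (1261/200) = 1/5 ✓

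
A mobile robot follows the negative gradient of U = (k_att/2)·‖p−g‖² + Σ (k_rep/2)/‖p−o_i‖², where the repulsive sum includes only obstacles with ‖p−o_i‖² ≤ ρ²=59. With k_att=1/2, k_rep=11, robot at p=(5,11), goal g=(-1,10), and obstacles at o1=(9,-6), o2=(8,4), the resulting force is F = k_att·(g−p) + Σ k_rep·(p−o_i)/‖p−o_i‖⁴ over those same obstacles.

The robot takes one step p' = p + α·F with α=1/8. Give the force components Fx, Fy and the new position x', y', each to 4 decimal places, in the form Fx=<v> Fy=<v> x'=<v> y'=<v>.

Fx=-3.0098 Fy=-0.4771 x'=4.6238 y'=10.9404

F_att = 1/2·(g−p) = 1/2·(-6,-1) = (-3.0000,-0.5000)
o1: d²=305 > ρ²=59 → inactive
o2: d²=58 ≤ ρ²=59; F_rep = 11·(-3,7)/58² = (-0.0098,0.0229)
F = F_att + ΣF_rep = (-3.0098,-0.4771)
p' = p + 1/8·F = (4.6238,10.9404)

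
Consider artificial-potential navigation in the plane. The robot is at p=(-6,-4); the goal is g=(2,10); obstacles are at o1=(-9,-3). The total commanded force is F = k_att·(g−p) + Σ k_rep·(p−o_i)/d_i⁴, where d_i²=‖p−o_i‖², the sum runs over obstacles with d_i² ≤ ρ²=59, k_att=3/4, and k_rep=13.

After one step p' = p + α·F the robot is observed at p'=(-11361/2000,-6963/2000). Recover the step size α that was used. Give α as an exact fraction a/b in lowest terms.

F_att = 3/4·(g−p) = 3/4·(8,14) = (6.0000,10.5000)
o1: d²=10 ≤ ρ²=59; F_rep = 13·(3,-1)/10² = (0.3900,-0.1300)
F = F_att + ΣF_rep = (6.3900,10.3700)
Δp = p'−p = (0.3195,0.5185); α = Δx/Fx = (639/2000) / (639/100) = 1/20
check: Δy/Fy = (1037/2000) / (1037/100) = 1/20 ✓

α = 1/20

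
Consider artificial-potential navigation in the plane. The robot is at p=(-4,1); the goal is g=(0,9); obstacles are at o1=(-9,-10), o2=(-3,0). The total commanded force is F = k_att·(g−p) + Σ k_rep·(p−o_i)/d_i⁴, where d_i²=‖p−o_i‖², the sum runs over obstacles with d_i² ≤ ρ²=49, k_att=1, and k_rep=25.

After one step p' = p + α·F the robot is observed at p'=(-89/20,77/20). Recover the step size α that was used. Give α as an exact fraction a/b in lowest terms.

F_att = 1·(g−p) = 1·(4,8) = (4.0000,8.0000)
o1: d²=146 > ρ²=49 → inactive
o2: d²=2 ≤ ρ²=49; F_rep = 25·(-1,1)/2² = (-6.2500,6.2500)
F = F_att + ΣF_rep = (-2.2500,14.2500)
Δp = p'−p = (-0.4500,2.8500); α = Δx/Fx = (-9/20) / (-9/4) = 1/5
check: Δy/Fy = (57/20) / (57/4) = 1/5 ✓

α = 1/5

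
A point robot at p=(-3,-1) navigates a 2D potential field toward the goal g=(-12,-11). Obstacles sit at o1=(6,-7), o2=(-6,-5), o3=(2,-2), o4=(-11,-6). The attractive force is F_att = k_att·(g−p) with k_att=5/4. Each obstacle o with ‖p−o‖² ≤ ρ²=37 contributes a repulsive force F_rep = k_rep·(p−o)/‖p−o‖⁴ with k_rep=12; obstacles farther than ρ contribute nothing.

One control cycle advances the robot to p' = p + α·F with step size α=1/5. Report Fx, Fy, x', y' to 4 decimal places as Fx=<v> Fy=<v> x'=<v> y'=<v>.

F_att = 5/4·(g−p) = 5/4·(-9,-10) = (-11.2500,-12.5000)
o1: d²=117 > ρ²=37 → inactive
o2: d²=25 ≤ ρ²=37; F_rep = 12·(3,4)/25² = (0.0576,0.0768)
o3: d²=26 ≤ ρ²=37; F_rep = 12·(-5,1)/26² = (-0.0888,0.0178)
o4: d²=89 > ρ²=37 → inactive
F = F_att + ΣF_rep = (-11.2812,-12.4054)
p' = p + 1/5·F = (-5.2562,-3.4811)

Fx=-11.2812 Fy=-12.4054 x'=-5.2562 y'=-3.4811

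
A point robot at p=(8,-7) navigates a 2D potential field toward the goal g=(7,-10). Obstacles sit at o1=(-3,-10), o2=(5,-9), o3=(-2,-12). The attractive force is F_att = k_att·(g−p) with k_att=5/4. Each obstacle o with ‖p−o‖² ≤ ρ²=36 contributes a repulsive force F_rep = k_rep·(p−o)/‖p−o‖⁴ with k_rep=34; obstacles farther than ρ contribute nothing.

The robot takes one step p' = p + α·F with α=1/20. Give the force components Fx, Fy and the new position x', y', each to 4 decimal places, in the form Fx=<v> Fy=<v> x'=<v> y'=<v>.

Fx=-0.6464 Fy=-3.3476 x'=7.9677 y'=-7.1674

F_att = 5/4·(g−p) = 5/4·(-1,-3) = (-1.2500,-3.7500)
o1: d²=130 > ρ²=36 → inactive
o2: d²=13 ≤ ρ²=36; F_rep = 34·(3,2)/13² = (0.6036,0.4024)
o3: d²=125 > ρ²=36 → inactive
F = F_att + ΣF_rep = (-0.6464,-3.3476)
p' = p + 1/20·F = (7.9677,-7.1674)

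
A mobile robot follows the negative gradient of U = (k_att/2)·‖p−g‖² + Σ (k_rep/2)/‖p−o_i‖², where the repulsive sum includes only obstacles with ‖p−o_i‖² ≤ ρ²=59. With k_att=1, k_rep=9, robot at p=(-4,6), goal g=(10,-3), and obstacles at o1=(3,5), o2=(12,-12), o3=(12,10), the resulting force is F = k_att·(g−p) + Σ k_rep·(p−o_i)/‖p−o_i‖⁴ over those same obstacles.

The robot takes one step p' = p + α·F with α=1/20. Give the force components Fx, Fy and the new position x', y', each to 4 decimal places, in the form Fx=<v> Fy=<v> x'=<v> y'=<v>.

F_att = 1·(g−p) = 1·(14,-9) = (14.0000,-9.0000)
o1: d²=50 ≤ ρ²=59; F_rep = 9·(-7,1)/50² = (-0.0252,0.0036)
o2: d²=580 > ρ²=59 → inactive
o3: d²=272 > ρ²=59 → inactive
F = F_att + ΣF_rep = (13.9748,-8.9964)
p' = p + 1/20·F = (-3.3013,5.5502)

Fx=13.9748 Fy=-8.9964 x'=-3.3013 y'=5.5502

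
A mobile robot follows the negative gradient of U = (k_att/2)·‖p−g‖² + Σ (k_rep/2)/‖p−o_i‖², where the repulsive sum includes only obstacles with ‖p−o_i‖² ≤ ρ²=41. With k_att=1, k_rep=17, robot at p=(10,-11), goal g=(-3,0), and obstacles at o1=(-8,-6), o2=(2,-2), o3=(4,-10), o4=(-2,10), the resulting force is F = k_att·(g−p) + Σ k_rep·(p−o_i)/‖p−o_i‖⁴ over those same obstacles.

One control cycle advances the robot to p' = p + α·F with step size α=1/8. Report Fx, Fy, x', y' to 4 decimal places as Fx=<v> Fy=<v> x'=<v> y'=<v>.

F_att = 1·(g−p) = 1·(-13,11) = (-13.0000,11.0000)
o1: d²=349 > ρ²=41 → inactive
o2: d²=145 > ρ²=41 → inactive
o3: d²=37 ≤ ρ²=41; F_rep = 17·(6,-1)/37² = (0.0745,-0.0124)
o4: d²=585 > ρ²=41 → inactive
F = F_att + ΣF_rep = (-12.9255,10.9876)
p' = p + 1/8·F = (8.3843,-9.6266)

Fx=-12.9255 Fy=10.9876 x'=8.3843 y'=-9.6266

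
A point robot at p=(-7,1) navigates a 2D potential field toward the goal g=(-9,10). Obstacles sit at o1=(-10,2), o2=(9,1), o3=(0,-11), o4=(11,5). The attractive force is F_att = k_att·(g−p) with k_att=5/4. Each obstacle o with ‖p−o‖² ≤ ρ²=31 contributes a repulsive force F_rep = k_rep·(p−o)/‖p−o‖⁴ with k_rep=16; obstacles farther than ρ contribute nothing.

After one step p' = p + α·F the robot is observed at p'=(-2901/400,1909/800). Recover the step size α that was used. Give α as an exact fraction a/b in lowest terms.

α = 1/8

F_att = 5/4·(g−p) = 5/4·(-2,9) = (-2.5000,11.2500)
o1: d²=10 ≤ ρ²=31; F_rep = 16·(3,-1)/10² = (0.4800,-0.1600)
o2: d²=256 > ρ²=31 → inactive
o3: d²=193 > ρ²=31 → inactive
o4: d²=340 > ρ²=31 → inactive
F = F_att + ΣF_rep = (-2.0200,11.0900)
Δp = p'−p = (-0.2525,1.3862); α = Δx/Fx = (-101/400) / (-101/50) = 1/8
check: Δy/Fy = (1109/800) / (1109/100) = 1/8 ✓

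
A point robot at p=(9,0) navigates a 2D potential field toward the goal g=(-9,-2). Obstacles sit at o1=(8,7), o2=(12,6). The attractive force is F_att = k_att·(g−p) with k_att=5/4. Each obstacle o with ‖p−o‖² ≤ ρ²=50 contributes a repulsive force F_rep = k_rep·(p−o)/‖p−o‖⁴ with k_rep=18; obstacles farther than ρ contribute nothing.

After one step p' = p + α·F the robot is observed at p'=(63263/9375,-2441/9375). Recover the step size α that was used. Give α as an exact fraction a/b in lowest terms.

F_att = 5/4·(g−p) = 5/4·(-18,-2) = (-22.5000,-2.5000)
o1: d²=50 ≤ ρ²=50; F_rep = 18·(1,-7)/50² = (0.0072,-0.0504)
o2: d²=45 ≤ ρ²=50; F_rep = 18·(-3,-6)/45² = (-0.0267,-0.0533)
F = F_att + ΣF_rep = (-22.5195,-2.6037)
Δp = p'−p = (-2.2519,-0.2604); α = Δx/Fx = (-21112/9375) / (-42224/1875) = 1/10
check: Δy/Fy = (-2441/9375) / (-4882/1875) = 1/10 ✓

α = 1/10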